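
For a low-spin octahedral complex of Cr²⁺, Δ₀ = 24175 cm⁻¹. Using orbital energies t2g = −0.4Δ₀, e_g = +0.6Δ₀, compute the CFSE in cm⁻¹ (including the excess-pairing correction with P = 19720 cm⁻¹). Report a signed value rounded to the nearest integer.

Cr is in group 6, so Cr²⁺ is d⁴ (6 − 2 = 4).
Configuration: t2g^4 e_g^0.
CFSE(orbital) = 4×(-0.4Δ₀) + 0×(0.6Δ₀) = -1.6Δ₀; with Δ₀ = 24175 cm⁻¹ that is -38680 cm⁻¹.
High-spin d⁴ would be t2g^3 e_g^1 with 0 pairs; low-spin has 1, so 1 excess pair costs +1P = +19720 cm⁻¹.
Combining: -38680 + 19720 = -18960 cm⁻¹.

-18960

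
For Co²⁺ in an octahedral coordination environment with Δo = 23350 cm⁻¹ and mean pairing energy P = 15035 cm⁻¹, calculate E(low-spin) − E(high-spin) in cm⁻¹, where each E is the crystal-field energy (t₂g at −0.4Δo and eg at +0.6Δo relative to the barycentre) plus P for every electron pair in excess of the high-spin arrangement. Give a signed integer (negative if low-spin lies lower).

-8315

Co is in group 9, so Co²⁺ is d⁷ (9 − 2 = 7).
High-spin: t₂g⁵ eg², CFSE = -0.8Δo = -18680 cm⁻¹.
Low-spin: t₂g⁶ eg¹, orbital CFSE = -1.8Δo = -42030 cm⁻¹; plus 1 excess pair × P = +15035 cm⁻¹; total -26995 cm⁻¹.
The difference is -26995 − (-18680) = -8315 cm⁻¹, so low-spin lies lower.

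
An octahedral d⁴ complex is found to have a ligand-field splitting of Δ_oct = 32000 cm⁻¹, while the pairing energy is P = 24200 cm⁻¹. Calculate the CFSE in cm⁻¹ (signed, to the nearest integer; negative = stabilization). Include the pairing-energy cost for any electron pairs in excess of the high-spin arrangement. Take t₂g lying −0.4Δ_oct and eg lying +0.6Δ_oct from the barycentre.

-27000

With Δ_oct > P the complex is low-spin.
Filling d⁴ accordingly: t₂g⁴ eg⁰.
Orbital CFSE = -1.6Δ_oct = -1.6 × 32000 = -51200 cm⁻¹.
Excess pairs vs high-spin: 1 − 0 = 1; pairing cost = +24200 cm⁻¹.
Net CFSE = -51200 + 24200 = -27000 cm⁻¹.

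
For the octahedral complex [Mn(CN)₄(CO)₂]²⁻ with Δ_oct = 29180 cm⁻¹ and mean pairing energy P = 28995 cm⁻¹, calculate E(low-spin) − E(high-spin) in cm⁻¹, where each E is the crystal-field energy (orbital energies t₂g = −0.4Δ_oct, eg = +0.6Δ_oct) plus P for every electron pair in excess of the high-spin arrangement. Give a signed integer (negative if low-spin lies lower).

-370

Ligand charges: 4×(-1) from CN⁻ and 2×(+0) from CO sum to -4; with overall charge -2, Mn is +2.
Group 7 minus oxidation state +2 gives a d⁵ configuration for Mn²⁺.
In the high-spin limit (t₂g³ eg²) the orbital term is 0.0Δ_oct = 0 cm⁻¹, with no excess pairing.
Low-spin: t₂g⁵ eg⁰, orbital CFSE = -2.0Δ_oct = -58360 cm⁻¹; plus 2 excess pairs × P = +57990 cm⁻¹; total -370 cm⁻¹.
E(LS) − E(HS) = -370 − (0) = -370 cm⁻¹.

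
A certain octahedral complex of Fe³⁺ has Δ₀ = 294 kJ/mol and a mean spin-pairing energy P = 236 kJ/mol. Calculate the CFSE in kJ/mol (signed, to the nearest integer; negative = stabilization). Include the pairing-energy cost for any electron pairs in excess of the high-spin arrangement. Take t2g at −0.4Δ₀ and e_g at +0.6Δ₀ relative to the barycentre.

Group 8 minus oxidation state +3 gives a d⁵ configuration for Fe³⁺.
Δ₀ > P, so pairing is preferred: the ground state is low-spin.
Filling d⁵ accordingly: t2g^5 e_g^0.
Orbital CFSE = -2.0Δ₀ = -2.0 × 294 = -588 kJ/mol.
Excess pairs vs high-spin: 2 − 0 = 2; pairing cost = +472 kJ/mol.
Net CFSE = -588 + 472 = -116 kJ/mol.

-116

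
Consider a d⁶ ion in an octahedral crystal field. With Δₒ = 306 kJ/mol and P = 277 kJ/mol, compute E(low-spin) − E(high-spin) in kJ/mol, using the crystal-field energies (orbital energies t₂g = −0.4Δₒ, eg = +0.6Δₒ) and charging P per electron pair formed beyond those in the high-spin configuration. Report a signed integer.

In the high-spin limit (t₂g⁴ eg²) the orbital term is -0.4Δₒ = -122 kJ/mol, with no excess pairing.
For low-spin the configuration is t₂g⁶ eg⁰: orbital energy -2.4 × 306 = -734 kJ/mol, and 2 additional pairs relative to high-spin add 554 kJ/mol, giving -180 kJ/mol.
E(LS) − E(HS) = -180 − (-122) = -58 kJ/mol.

-58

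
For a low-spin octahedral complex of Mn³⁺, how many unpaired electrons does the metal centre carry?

2

Group 7 minus oxidation state +3 gives a d⁴ configuration for Mn³⁺.
Configuration: t2g^4 e_g^0, giving 2 unpaired electrons.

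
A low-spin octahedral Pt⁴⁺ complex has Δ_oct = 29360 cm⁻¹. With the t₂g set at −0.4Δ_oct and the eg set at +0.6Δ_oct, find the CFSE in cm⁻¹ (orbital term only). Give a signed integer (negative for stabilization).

Group 10 minus oxidation state +4 gives a d⁶ configuration for Pt⁴⁺.
The d⁶ electrons fill as t₂g⁶ eg⁰.
The orbital stabilization is -2.4Δ_oct = -2.4 × 29360 = -70464 cm⁻¹.

-70464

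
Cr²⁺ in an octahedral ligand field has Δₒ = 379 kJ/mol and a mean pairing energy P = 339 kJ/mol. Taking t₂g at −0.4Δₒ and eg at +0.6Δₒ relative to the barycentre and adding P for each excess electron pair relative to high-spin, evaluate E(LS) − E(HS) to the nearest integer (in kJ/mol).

Group 6 minus oxidation state +2 gives a d⁴ configuration for Cr²⁺.
High-spin: t₂g³ eg¹, CFSE = -0.6Δₒ = -227 kJ/mol.
Low-spin t₂g⁴ eg⁰ gives -1.6Δₒ = -606 kJ/mol, but forming 1 extra pair costs 1P = 339 kJ/mol, so E(LS) = -606 + 339 = -267 kJ/mol.
Thus E(LS) − E(HS) = -40 kJ/mol.

-40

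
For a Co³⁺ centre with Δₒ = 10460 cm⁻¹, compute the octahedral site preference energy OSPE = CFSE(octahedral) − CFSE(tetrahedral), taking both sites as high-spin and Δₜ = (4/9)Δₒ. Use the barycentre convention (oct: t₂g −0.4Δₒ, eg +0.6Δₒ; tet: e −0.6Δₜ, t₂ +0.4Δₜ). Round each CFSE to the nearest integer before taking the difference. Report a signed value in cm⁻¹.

Co is in group 9, so Co³⁺ is d⁶ (9 − 3 = 6).
In an octahedral site d⁶ (HS) is t2g^4 e_g^2, giving CFSE(oct) = -0.4Δₒ = -4184 cm⁻¹.
Tetrahedral: e^3 t2^3, CFSE = 3(−0.6) + 3(+0.4) = -0.6Δₜ = -0.6 × (4/9) × 10460 = -2789 cm⁻¹.
Subtracting, OSPE = -4184 − (-2789) = -1395 cm⁻¹.

-1395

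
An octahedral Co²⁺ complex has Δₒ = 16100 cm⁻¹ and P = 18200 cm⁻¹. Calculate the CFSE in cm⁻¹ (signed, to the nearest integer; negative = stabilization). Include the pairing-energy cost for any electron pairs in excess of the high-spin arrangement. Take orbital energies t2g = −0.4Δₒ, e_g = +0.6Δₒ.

Co is in group 9, so Co²⁺ is d⁷ (9 − 2 = 7).
Since Δₒ = 16100 cm⁻¹ < P = 18200 cm⁻¹, the complex adopts the high-spin configuration.
Filling d⁷ accordingly: t2g^5 e_g^2.
Orbital CFSE = -0.8Δₒ = -0.8 × 16100 = -12880 cm⁻¹.
High-spin has no excess pairs, so no pairing correction applies.

-12880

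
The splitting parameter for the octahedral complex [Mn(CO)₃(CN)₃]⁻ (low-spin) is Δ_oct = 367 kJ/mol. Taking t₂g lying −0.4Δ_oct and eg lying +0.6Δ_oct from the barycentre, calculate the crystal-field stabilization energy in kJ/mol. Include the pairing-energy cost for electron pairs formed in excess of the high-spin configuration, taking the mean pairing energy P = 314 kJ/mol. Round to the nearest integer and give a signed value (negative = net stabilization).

-106

Ligand charges: 3×(+0) from CO and 3×(-1) from CN⁻ sum to -3; with overall charge -1, Mn is +2.
Mn²⁺: group 7, so d-count = 7 − 2 = 5.
Configuration: t₂g⁵ eg⁰.
The orbital stabilization is -2.0Δ_oct = -2.0 × 367 = -734 kJ/mol.
Pairing penalty: 2 pairs vs 0 in the high-spin reference → 2 extra × P = 628 kJ/mol.
Net CFSE = -734 + 628 = -106 kJ/mol.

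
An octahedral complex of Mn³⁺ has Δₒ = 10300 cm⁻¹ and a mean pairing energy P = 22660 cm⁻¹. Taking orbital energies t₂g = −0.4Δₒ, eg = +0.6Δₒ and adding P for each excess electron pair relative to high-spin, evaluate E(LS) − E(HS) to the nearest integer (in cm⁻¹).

12360

Mn sits in group 7; removing 3 electrons leaves Mn³⁺ with 7 − 3 = 4 d electrons.
In the high-spin limit (t₂g³ eg¹) the orbital term is -0.6Δₒ = -6180 cm⁻¹, with no excess pairing.
Low-spin t₂g⁴ eg⁰ gives -1.6Δₒ = -16480 cm⁻¹, but forming 1 extra pair costs 1P = 22660 cm⁻¹, so E(LS) = -16480 + 22660 = 6180 cm⁻¹.
Thus E(LS) − E(HS) = 12360 cm⁻¹.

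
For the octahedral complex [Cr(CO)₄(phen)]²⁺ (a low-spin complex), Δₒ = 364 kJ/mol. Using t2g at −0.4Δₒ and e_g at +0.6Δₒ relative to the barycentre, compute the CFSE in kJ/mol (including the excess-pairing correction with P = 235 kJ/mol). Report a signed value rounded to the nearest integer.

Ligand charges: 4×(+0) from CO and 1×(+0) from phen sum to +0; with overall charge +2, Cr is +2.
Group 6 minus oxidation state +2 gives a d⁴ configuration for Cr²⁺.
The d⁴ electrons fill as t2g^4 e_g^0.
CFSE(orbital) = 4×(-0.4Δₒ) + 0×(0.6Δₒ) = -1.6Δₒ; with Δₒ = 364 kJ/mol that is -582 kJ/mol.
High-spin d⁴ would be t2g^3 e_g^1 with 0 pairs; low-spin has 1, so 1 excess pair costs +1P = +235 kJ/mol.
Overall CFSE = -582 + 235 = -347 kJ/mol.

-347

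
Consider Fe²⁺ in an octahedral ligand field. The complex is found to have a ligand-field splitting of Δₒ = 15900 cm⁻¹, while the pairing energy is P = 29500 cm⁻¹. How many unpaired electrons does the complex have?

4

Fe is in group 8, so Fe²⁺ is d⁶ (8 − 2 = 6).
Since Δₒ = 15900 cm⁻¹ < P = 29500 cm⁻¹, the complex adopts the high-spin configuration.
Configuration: t2g^4 e_g^2.
Unpaired electrons: 4.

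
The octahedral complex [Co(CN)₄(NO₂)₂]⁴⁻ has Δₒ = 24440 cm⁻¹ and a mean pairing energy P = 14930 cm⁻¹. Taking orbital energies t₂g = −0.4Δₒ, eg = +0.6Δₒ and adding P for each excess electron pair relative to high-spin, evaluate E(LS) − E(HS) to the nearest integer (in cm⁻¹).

-9510

Ligand charges: 4×(-1) from CN⁻ and 2×(-1) from NO₂⁻ sum to -6; with overall charge -4, Co is +2.
Co is in group 9, so Co²⁺ is d⁷ (9 − 2 = 7).
In the high-spin limit (t₂g⁵ eg²) the orbital term is -0.8Δₒ = -19552 cm⁻¹, with no excess pairing.
Low-spin t₂g⁶ eg¹ gives -1.8Δₒ = -43992 cm⁻¹, but forming 1 extra pair costs 1P = 14930 cm⁻¹, so E(LS) = -43992 + 14930 = -29062 cm⁻¹.
The difference is -29062 − (-19552) = -9510 cm⁻¹, so low-spin lies lower.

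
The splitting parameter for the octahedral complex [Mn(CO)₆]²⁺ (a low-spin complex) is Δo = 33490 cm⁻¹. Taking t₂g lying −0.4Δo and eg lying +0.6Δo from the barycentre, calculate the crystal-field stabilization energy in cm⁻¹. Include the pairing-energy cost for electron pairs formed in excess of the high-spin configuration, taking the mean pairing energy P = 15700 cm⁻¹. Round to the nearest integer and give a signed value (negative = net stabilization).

CO is neutral, so the +2 overall charge sits on Mn: oxidation state +2.
Mn is in group 7, so Mn²⁺ is d⁵ (7 − 2 = 5).
The d⁵ electrons fill as t₂g⁵ eg⁰.
The orbital stabilization is -2.0Δo = -2.0 × 33490 = -66980 cm⁻¹.
Pairing penalty: 2 pairs vs 0 in the high-spin reference → 2 extra × P = 31400 cm⁻¹.
Combining: -66980 + 31400 = -35580 cm⁻¹.

-35580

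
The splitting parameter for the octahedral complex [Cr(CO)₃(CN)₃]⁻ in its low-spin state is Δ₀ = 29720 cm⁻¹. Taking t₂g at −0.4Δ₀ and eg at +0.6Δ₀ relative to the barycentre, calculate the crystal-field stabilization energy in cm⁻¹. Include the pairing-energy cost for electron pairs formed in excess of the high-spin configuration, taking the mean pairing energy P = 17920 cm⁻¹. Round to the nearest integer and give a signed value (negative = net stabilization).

Ligand charges: 3×(+0) from CO and 3×(-1) from CN⁻ sum to -3; with overall charge -1, Cr is +2.
Group 6 minus oxidation state +2 gives a d⁴ configuration for Cr²⁺.
The d⁴ electrons fill as t₂g⁴ eg⁰.
Orbital CFSE = 4(-0.4) + 0(0.6) = -1.6Δ₀ = -1.6 × 29720 = -47552 cm⁻¹.
Pairing penalty: 1 pair vs 0 in the high-spin reference → 1 extra × P = 17920 cm⁻¹.
Combining: -47552 + 17920 = -29632 cm⁻¹.

-29632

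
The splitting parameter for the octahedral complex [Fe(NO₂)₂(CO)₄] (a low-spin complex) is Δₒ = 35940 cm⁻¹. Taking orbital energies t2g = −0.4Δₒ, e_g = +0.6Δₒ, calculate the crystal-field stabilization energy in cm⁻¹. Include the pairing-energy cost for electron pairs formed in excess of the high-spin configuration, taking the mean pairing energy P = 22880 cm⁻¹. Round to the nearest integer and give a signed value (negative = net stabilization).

Ligand charges: 2×(-1) from NO₂⁻ and 4×(+0) from CO sum to -2; with overall charge +0, Fe is +2.
Fe is in group 8, so Fe²⁺ is d⁶ (8 − 2 = 6).
Electron filling gives t2g^6 e_g^0.
Orbital CFSE = 6(-0.4) + 0(0.6) = -2.4Δₒ = -2.4 × 35940 = -86256 cm⁻¹.
Relative to high-spin t2g^4 e_g^2 (1 paired), the low-spin configuration has 2 additional pairs, contributing +2 × 22880 = +45760 cm⁻¹.
Overall CFSE = -86256 + 45760 = -40496 cm⁻¹.

-40496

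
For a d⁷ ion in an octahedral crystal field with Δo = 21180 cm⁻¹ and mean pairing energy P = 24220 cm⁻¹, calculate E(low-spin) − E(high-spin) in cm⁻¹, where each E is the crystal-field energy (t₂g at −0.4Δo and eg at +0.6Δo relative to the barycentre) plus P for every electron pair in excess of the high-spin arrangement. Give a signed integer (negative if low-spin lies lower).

3040

In the high-spin limit (t₂g⁵ eg²) the orbital term is -0.8Δo = -16944 cm⁻¹, with no excess pairing.
Low-spin: t₂g⁶ eg¹, orbital CFSE = -1.8Δo = -38124 cm⁻¹; plus 1 excess pair × P = +24220 cm⁻¹; total -13904 cm⁻¹.
The difference is -13904 − (-16944) = 3040 cm⁻¹, so high-spin lies lower.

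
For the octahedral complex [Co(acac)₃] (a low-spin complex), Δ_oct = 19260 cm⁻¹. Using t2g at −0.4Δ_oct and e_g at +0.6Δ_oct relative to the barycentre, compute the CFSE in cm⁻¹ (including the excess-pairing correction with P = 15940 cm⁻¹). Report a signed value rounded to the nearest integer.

-14344

Each acac⁻ contributes -1; 3 × (-1) = -3. With overall charge +0, Co is in the +3 oxidation state.
Co is in group 9, so Co³⁺ is d⁶ (9 − 3 = 6).
Electron filling gives t2g^6 e_g^0.
Orbital CFSE = 6(-0.4) + 0(0.6) = -2.4Δ_oct = -2.4 × 19260 = -46224 cm⁻¹.
High-spin d⁶ would be t2g^4 e_g^2 with 1 pair; low-spin has 3, so 2 excess pairs cost +2P = +31880 cm⁻¹.
Overall CFSE = -46224 + 31880 = -14344 cm⁻¹.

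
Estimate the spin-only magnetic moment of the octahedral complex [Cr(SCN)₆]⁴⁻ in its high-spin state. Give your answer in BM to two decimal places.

Each SCN⁻ contributes -1; 6 × (-1) = -6. With overall charge -4, Cr is in the +2 oxidation state.
Cr is in group 6, so Cr²⁺ is d⁴ (6 − 2 = 4).
Configuration: t₂g³ eg¹ → 4 unpaired electrons.
μ(spin-only) = √[4(4+2)] = √24 ≈ 4.90 BM.

4.90 BM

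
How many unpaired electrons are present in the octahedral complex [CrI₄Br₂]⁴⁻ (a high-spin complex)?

4

Ligand charges: 4×(-1) from I⁻ and 2×(-1) from Br⁻ sum to -6; with overall charge -4, Cr is +2.
Cr is in group 6, so Cr²⁺ is d⁴ (6 − 2 = 4).
Configuration: t2g^3 e_g^1, giving 4 unpaired electrons.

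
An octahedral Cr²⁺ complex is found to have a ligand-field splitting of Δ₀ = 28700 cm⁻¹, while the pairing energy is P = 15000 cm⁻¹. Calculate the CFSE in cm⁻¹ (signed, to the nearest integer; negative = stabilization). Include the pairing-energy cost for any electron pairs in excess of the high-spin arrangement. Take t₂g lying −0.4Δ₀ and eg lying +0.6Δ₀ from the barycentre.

Cr²⁺: group 6, so d-count = 6 − 2 = 4.
Since Δ₀ = 28700 cm⁻¹ > P = 15000 cm⁻¹, the complex adopts the low-spin configuration.
That gives t₂g⁴ eg⁰.
Orbital CFSE = -1.6Δ₀ = -1.6 × 28700 = -45920 cm⁻¹.
Excess pairs vs high-spin: 1 − 0 = 1; pairing cost = +15000 cm⁻¹.
Net CFSE = -45920 + 15000 = -30920 cm⁻¹.

-30920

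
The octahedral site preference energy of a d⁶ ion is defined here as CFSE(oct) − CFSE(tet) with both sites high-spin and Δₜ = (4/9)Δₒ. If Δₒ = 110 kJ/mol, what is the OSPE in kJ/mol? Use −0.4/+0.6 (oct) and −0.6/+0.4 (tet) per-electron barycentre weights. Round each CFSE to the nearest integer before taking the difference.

-15

In an octahedral site d⁶ (HS) is t₂g⁴ eg², giving CFSE(oct) = -0.4Δₒ = -44 kJ/mol.
Tetrahedral e³ t₂³ gives -0.6Δₜ = -0.6 × (4/9) × 110 = -29 kJ/mol.
OSPE = -44 − (-29) = -15 kJ/mol.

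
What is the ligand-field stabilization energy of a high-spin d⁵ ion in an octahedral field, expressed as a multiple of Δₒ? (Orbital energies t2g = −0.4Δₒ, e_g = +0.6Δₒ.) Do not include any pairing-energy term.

Configuration: t2g^3 e_g^2.
CFSE = 3(-0.4Δₒ) + 2(0.6Δₒ) = -1.2Δₒ + 1.2Δₒ = 0.0Δₒ.

0.0 Δₒ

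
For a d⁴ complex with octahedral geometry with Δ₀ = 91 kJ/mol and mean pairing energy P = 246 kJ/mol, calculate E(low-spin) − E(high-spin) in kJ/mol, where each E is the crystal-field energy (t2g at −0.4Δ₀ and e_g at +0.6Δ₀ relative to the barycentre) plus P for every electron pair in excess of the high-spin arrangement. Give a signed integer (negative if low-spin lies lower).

155

High-spin d⁴ fills as t2g^3 e_g^1 with CFSE 3(−0.4) + 1(+0.6) = -0.6Δ₀ = -55 kJ/mol.
Low-spin: t2g^4 e_g^0, orbital CFSE = -1.6Δ₀ = -146 kJ/mol; plus 1 excess pair × P = +246 kJ/mol; total 100 kJ/mol.
Thus E(LS) − E(HS) = 155 kJ/mol.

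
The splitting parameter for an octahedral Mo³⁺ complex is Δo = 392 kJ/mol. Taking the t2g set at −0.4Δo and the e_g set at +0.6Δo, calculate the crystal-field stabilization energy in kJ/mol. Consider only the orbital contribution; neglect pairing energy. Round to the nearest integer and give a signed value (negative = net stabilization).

Mo³⁺: group 6, so d-count = 6 − 3 = 3.
Electron filling gives t2g^3 e_g^0.
The orbital stabilization is -1.2Δo = -1.2 × 392 = -470 kJ/mol.

-470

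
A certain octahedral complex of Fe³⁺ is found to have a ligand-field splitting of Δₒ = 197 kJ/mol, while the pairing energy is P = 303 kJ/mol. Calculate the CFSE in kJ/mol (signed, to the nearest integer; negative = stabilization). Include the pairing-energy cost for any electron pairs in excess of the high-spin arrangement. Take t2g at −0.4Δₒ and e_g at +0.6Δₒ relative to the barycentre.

0

Fe sits in group 8; removing 3 electrons leaves Fe³⁺ with 8 − 3 = 5 d electrons.
Here Δₒ < P (197 < 303), so the high-spin state is favoured.
Filling d⁵ accordingly: t2g^3 e_g^2.
Orbital CFSE = 0.0Δₒ = 0.0 × 197 = 0 kJ/mol.
High-spin has no excess pairs, so no pairing correction applies.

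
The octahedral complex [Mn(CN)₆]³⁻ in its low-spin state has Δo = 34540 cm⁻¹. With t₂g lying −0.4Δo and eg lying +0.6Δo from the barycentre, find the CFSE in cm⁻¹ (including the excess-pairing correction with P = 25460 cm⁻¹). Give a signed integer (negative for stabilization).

-29804

Each CN⁻ contributes -1; 6 × (-1) = -6. With overall charge -3, Mn is in the +3 oxidation state.
Mn sits in group 7; removing 3 electrons leaves Mn³⁺ with 7 − 3 = 4 d electrons.
Electron filling gives t₂g⁴ eg⁰.
CFSE(orbital) = 4×(-0.4Δo) + 0×(0.6Δo) = -1.6Δo; with Δo = 34540 cm⁻¹ that is -55264 cm⁻¹.
High-spin d⁴ would be t₂g³ eg¹ with 0 pairs; low-spin has 1, so 1 excess pair costs +1P = +25460 cm⁻¹.
Net CFSE = -55264 + 25460 = -29804 cm⁻¹.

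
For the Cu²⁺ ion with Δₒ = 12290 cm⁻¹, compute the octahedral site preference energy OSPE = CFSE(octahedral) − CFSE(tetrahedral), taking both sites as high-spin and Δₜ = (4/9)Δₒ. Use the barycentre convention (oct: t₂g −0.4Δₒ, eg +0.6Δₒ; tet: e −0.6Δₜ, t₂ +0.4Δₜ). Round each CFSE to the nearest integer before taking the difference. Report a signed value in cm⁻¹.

-5189

Cu is in group 11, so Cu²⁺ is d⁹ (11 − 2 = 9).
Octahedral (high-spin): t₂g⁶ eg³, CFSE = 6(−0.4) + 3(+0.6) = -0.6Δₒ = -0.6 × 12290 = -7374 cm⁻¹.
Tetrahedral e⁴ t₂⁵ gives -0.4Δₜ = -0.4 × (4/9) × 12290 = -2185 cm⁻¹.
Subtracting, OSPE = -7374 − (-2185) = -5189 cm⁻¹.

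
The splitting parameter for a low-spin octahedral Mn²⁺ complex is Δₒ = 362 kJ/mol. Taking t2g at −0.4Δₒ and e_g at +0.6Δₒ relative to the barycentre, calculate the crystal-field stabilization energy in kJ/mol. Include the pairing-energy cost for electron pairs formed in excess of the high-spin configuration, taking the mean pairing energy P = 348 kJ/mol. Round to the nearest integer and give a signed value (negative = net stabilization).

-28

Group 7 minus oxidation state +2 gives a d⁵ configuration for Mn²⁺.
Electron filling gives t2g^5 e_g^0.
Orbital CFSE = 5(-0.4) + 0(0.6) = -2.0Δₒ = -2.0 × 362 = -724 kJ/mol.
Relative to high-spin t2g^3 e_g^2 (0 paired), the low-spin configuration has 2 additional pairs, contributing +2 × 348 = +696 kJ/mol.
Net CFSE = -724 + 696 = -28 kJ/mol.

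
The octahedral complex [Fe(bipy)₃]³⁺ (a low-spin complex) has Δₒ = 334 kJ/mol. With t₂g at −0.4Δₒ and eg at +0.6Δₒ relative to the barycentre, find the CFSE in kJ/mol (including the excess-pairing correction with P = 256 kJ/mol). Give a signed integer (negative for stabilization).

-156

bipy is neutral, so the +3 overall charge sits on Fe: oxidation state +3.
Group 8 minus oxidation state +3 gives a d⁵ configuration for Fe³⁺.
The d⁵ electrons fill as t₂g⁵ eg⁰.
Orbital CFSE = 5(-0.4) + 0(0.6) = -2.0Δₒ = -2.0 × 334 = -668 kJ/mol.
High-spin d⁵ would be t₂g³ eg² with 0 pairs; low-spin has 2, so 2 excess pairs cost +2P = +512 kJ/mol.
Combining: -668 + 512 = -156 kJ/mol.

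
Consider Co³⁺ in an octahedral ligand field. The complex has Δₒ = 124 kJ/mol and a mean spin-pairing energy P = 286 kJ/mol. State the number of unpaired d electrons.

4

Co is in group 9, so Co³⁺ is d⁶ (9 − 3 = 6).
Δₒ < P, so pairing is avoided: the ground state is high-spin.
Configuration: t2g^4 e_g^2.
Unpaired electrons: 4.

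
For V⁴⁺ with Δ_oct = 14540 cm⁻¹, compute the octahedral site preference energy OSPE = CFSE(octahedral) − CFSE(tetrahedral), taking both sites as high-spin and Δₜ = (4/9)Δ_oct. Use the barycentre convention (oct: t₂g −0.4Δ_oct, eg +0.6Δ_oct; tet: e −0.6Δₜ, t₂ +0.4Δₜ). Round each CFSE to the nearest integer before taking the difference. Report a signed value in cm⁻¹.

-1939

V⁴⁺: group 5, so d-count = 5 − 4 = 1.
Octahedral (high-spin): t₂g¹ eg⁰, CFSE = 1(−0.4) + 0(+0.6) = -0.4Δ_oct = -0.4 × 14540 = -5816 cm⁻¹.
Tetrahedral e¹ t₂⁰ gives -0.6Δₜ = -0.6 × (4/9) × 14540 = -3877 cm⁻¹.
OSPE = -5816 − (-3877) = -1939 cm⁻¹.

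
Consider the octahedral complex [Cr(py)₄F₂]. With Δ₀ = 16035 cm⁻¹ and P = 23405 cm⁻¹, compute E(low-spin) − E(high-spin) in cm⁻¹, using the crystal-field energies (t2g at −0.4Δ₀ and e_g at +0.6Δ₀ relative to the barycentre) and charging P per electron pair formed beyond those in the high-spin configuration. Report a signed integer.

7370

Ligand charges: 4×(+0) from py and 2×(-1) from F⁻ sum to -2; with overall charge +0, Cr is +2.
Group 6 minus oxidation state +2 gives a d⁴ configuration for Cr²⁺.
High-spin: t2g^3 e_g^1, CFSE = -0.6Δ₀ = -9621 cm⁻¹.
Low-spin: t2g^4 e_g^0, orbital CFSE = -1.6Δ₀ = -25656 cm⁻¹; plus 1 excess pair × P = +23405 cm⁻¹; total -2251 cm⁻¹.
Thus E(LS) − E(HS) = 7370 cm⁻¹.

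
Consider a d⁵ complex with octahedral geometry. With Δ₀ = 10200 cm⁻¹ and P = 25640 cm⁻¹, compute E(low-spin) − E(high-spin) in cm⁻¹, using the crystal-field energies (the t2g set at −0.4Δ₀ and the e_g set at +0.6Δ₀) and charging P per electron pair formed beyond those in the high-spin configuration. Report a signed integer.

30880

High-spin: t2g^3 e_g^2, CFSE = 0.0Δ₀ = 0 cm⁻¹.
Low-spin: t2g^5 e_g^0, orbital CFSE = -2.0Δ₀ = -20400 cm⁻¹; plus 2 excess pairs × P = +51280 cm⁻¹; total 30880 cm⁻¹.
E(LS) − E(HS) = 30880 − (0) = 30880 cm⁻¹.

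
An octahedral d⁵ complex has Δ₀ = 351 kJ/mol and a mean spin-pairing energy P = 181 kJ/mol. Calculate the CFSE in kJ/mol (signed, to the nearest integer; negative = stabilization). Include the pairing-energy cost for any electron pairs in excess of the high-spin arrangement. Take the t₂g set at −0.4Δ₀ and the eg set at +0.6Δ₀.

Δ₀ > P, so pairing is preferred: the ground state is low-spin.
Configuration: t₂g⁵ eg⁰.
Orbital CFSE = -2.0Δ₀ = -2.0 × 351 = -702 kJ/mol.
Excess pairs vs high-spin: 2 − 0 = 2; pairing cost = +362 kJ/mol.
Net CFSE = -702 + 362 = -340 kJ/mol.

-340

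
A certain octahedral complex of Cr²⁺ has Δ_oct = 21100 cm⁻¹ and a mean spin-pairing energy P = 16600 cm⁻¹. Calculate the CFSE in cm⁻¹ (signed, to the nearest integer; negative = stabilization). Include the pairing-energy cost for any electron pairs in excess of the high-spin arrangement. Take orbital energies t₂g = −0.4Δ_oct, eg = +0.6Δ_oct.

-17160

Cr is in group 6, so Cr²⁺ is d⁴ (6 − 2 = 4).
Here Δ_oct > P (21100 > 16600), so the low-spin state is favoured.
Filling d⁴ accordingly: t₂g⁴ eg⁰.
Orbital CFSE = -1.6Δ_oct = -1.6 × 21100 = -33760 cm⁻¹.
Excess pairs vs high-spin: 1 − 0 = 1; pairing cost = +16600 cm⁻¹.
Net CFSE = -33760 + 16600 = -17160 cm⁻¹.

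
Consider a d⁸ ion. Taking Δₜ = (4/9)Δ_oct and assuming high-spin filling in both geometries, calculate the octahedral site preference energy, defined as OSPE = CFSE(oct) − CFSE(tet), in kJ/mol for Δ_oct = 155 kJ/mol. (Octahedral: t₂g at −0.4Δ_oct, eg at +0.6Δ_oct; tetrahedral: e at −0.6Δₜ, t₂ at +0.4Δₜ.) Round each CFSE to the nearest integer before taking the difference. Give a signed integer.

-131

Octahedral (high-spin): t2g^6 e_g^2, CFSE = 6(−0.4) + 2(+0.6) = -1.2Δ_oct = -1.2 × 155 = -186 kJ/mol.
Tetrahedral e^4 t2^4 gives -0.8Δₜ = -0.8 × (4/9) × 155 = -55 kJ/mol.
OSPE = CFSE(oct) − CFSE(tet) = -186 − (-55) = -131 kJ/mol.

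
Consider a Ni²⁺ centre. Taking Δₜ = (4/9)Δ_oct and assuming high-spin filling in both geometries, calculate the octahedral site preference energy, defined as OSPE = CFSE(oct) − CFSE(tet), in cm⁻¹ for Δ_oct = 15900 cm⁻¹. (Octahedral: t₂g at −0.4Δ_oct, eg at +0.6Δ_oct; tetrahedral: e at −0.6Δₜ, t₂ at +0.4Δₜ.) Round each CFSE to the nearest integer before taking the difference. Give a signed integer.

Ni²⁺: group 10, so d-count = 10 − 2 = 8.
In an octahedral site d⁸ (HS) is t₂g⁶ eg², giving CFSE(oct) = -1.2Δ_oct = -19080 cm⁻¹.
Tetrahedral: e⁴ t₂⁴, CFSE = 4(−0.6) + 4(+0.4) = -0.8Δₜ = -0.8 × (4/9) × 15900 = -5653 cm⁻¹.
Subtracting, OSPE = -19080 − (-5653) = -13427 cm⁻¹.

-13427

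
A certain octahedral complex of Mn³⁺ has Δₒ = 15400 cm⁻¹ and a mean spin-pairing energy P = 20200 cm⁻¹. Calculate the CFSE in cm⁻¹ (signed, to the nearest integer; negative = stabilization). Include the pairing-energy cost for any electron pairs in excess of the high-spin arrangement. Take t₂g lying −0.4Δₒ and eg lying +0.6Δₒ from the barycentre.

Mn is in group 7, so Mn³⁺ is d⁴ (7 − 3 = 4).
Here Δₒ < P (15400 < 20200), so the high-spin state is favoured.
Configuration: t₂g³ eg¹.
Orbital CFSE = -0.6Δₒ = -0.6 × 15400 = -9240 cm⁻¹.
High-spin has no excess pairs, so no pairing correction applies.

-9240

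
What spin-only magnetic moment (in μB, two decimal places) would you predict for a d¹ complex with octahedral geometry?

1.73 μB

For octahedral d¹ the high- and low-spin configurations coincide.
Configuration: t₂g¹ eg⁰ → 1 unpaired electron.
μ(spin-only) = √[1(1+2)] = √3 ≈ 1.73 μB.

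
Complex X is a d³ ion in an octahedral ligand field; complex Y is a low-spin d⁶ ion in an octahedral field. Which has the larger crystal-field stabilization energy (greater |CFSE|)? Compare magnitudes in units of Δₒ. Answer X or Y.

Y

X: t2g^3 e_g^0, CFSE = -1.2Δₒ.
Y: t2g^6 e_g^0, CFSE = -2.4Δₒ.
So Y has the larger |CFSE|.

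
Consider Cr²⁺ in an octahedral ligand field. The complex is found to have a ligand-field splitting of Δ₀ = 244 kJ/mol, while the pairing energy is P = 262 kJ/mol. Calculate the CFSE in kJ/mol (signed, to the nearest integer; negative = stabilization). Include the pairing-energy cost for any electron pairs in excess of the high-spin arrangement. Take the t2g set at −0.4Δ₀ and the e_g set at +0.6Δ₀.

-146

Cr sits in group 6; removing 2 electrons leaves Cr²⁺ with 6 − 2 = 4 d electrons.
Δ₀ < P, so pairing is avoided: the ground state is high-spin.
Filling d⁴ accordingly: t2g^3 e_g^1.
Orbital CFSE = -0.6Δ₀ = -0.6 × 244 = -146 kJ/mol.
High-spin has no excess pairs, so no pairing correction applies.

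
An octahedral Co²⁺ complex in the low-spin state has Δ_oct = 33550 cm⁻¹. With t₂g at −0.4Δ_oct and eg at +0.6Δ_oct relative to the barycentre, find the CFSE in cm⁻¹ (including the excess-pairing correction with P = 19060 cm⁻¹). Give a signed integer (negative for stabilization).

-41330

Group 9 minus oxidation state +2 gives a d⁷ configuration for Co²⁺.
The d⁷ electrons fill as t₂g⁶ eg¹.
Orbital CFSE = 6(-0.4) + 1(0.6) = -1.8Δ_oct = -1.8 × 33550 = -60390 cm⁻¹.
High-spin d⁷ would be t₂g⁵ eg² with 2 pairs; low-spin has 3, so 1 excess pair costs +1P = +19060 cm⁻¹.
Combining: -60390 + 19060 = -41330 cm⁻¹.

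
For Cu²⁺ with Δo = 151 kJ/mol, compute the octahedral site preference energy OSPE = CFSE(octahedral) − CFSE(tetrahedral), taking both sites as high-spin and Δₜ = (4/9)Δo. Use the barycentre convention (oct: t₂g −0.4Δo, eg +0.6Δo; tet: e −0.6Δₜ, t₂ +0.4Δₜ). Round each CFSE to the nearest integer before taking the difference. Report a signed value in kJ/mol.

-64

Cu sits in group 11; removing 2 electrons leaves Cu²⁺ with 11 − 2 = 9 d electrons.
Octahedral (high-spin): t₂g⁶ eg³, CFSE = 6(−0.4) + 3(+0.6) = -0.6Δo = -0.6 × 151 = -91 kJ/mol.
Tetrahedral e⁴ t₂⁵ gives -0.4Δₜ = -0.4 × (4/9) × 151 = -27 kJ/mol.
Subtracting, OSPE = -91 − (-27) = -64 kJ/mol.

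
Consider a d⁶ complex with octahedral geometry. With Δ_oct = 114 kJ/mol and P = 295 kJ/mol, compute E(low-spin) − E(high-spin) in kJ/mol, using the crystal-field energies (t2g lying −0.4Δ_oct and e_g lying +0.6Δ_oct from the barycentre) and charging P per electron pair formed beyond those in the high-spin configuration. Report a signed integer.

362

In the high-spin limit (t2g^4 e_g^2) the orbital term is -0.4Δ_oct = -46 kJ/mol, with no excess pairing.
Low-spin: t2g^6 e_g^0, orbital CFSE = -2.4Δ_oct = -274 kJ/mol; plus 2 excess pairs × P = +590 kJ/mol; total 316 kJ/mol.
The difference is 316 − (-46) = 362 kJ/mol, so high-spin lies lower.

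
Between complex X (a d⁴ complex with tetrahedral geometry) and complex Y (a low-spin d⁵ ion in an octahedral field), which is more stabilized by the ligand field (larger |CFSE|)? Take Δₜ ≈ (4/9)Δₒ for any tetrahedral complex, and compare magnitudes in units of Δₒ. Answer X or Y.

Y

X: With tetrahedral geometry the complex is necessarily high-spin; e² t₂², CFSE = -0.4Δₜ ≈ -0.18Δₒ.
Y: t2g^5 e_g^0, CFSE = -2.0Δₒ.
So Y has the larger |CFSE|.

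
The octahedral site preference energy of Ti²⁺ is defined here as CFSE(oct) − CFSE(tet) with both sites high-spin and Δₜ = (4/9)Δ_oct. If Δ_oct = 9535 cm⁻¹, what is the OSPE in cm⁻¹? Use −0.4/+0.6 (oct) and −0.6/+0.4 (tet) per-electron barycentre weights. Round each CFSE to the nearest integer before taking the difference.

-2543

Ti is in group 4, so Ti²⁺ is d² (4 − 2 = 2).
Octahedral (high-spin): t₂g² eg⁰, CFSE = 2(−0.4) + 0(+0.6) = -0.8Δ_oct = -0.8 × 9535 = -7628 cm⁻¹.
In a tetrahedral site the filling is e² t₂⁰: CFSE(tet) = -1.2Δₜ = -1.2 × (4/9)(9535) = -5085 cm⁻¹.
OSPE = -7628 − (-5085) = -2543 cm⁻¹.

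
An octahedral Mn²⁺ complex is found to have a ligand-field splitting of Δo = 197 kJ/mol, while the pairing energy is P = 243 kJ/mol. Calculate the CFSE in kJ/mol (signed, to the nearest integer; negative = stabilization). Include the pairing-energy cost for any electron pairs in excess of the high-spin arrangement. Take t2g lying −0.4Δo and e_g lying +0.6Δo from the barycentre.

0

Mn²⁺: group 7, so d-count = 7 − 2 = 5.
With Δo < P the complex is high-spin.
Filling d⁵ accordingly: t2g^3 e_g^2.
Orbital CFSE = 0.0Δo = 0.0 × 197 = 0 kJ/mol.
High-spin has no excess pairs, so no pairing correction applies.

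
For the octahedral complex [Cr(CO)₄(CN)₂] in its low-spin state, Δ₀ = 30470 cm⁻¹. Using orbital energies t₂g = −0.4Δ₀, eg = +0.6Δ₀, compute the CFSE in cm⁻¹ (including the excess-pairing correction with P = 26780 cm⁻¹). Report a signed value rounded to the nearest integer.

-21972

Ligand charges: 4×(+0) from CO and 2×(-1) from CN⁻ sum to -2; with overall charge +0, Cr is +2.
Group 6 minus oxidation state +2 gives a d⁴ configuration for Cr²⁺.
The d⁴ electrons fill as t₂g⁴ eg⁰.
CFSE(orbital) = 4×(-0.4Δ₀) + 0×(0.6Δ₀) = -1.6Δ₀; with Δ₀ = 30470 cm⁻¹ that is -48752 cm⁻¹.
Pairing penalty: 1 pair vs 0 in the high-spin reference → 1 extra × P = 26780 cm⁻¹.
Overall CFSE = -48752 + 26780 = -21972 cm⁻¹.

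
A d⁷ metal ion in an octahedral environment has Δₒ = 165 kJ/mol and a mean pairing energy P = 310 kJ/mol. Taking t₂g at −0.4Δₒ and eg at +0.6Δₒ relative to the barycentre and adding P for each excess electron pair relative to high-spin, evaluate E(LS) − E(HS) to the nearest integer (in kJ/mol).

145

High-spin d⁷ fills as t₂g⁵ eg² with CFSE 5(−0.4) + 2(+0.6) = -0.8Δₒ = -132 kJ/mol.
For low-spin the configuration is t₂g⁶ eg¹: orbital energy -1.8 × 165 = -297 kJ/mol, and 1 additional pair relative to high-spin adds 310 kJ/mol, giving 13 kJ/mol.
E(LS) − E(HS) = 13 − (-132) = 145 kJ/mol.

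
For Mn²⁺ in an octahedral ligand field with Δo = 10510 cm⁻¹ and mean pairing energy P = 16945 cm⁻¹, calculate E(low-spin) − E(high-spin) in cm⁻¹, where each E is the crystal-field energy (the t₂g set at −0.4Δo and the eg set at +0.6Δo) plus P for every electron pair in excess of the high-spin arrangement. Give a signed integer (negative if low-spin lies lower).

Mn²⁺: group 7, so d-count = 7 − 2 = 5.
High-spin d⁵ fills as t₂g³ eg² with CFSE 3(−0.4) + 2(+0.6) = 0.0Δo = 0 cm⁻¹.
Low-spin t₂g⁵ eg⁰ gives -2.0Δo = -21020 cm⁻¹, but forming 2 extra pairs costs 2P = 33890 cm⁻¹, so E(LS) = -21020 + 33890 = 12870 cm⁻¹.
E(LS) − E(HS) = 12870 − (0) = 12870 cm⁻¹.

12870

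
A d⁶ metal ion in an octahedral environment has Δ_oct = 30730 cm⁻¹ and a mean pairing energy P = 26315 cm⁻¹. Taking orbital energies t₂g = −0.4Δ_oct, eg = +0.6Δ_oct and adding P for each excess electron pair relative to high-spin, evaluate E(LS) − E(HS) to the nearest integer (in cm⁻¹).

In the high-spin limit (t₂g⁴ eg²) the orbital term is -0.4Δ_oct = -12292 cm⁻¹, with no excess pairing.
Low-spin t₂g⁶ eg⁰ gives -2.4Δ_oct = -73752 cm⁻¹, but forming 2 extra pairs costs 2P = 52630 cm⁻¹, so E(LS) = -73752 + 52630 = -21122 cm⁻¹.
Thus E(LS) − E(HS) = -8830 cm⁻¹.

-8830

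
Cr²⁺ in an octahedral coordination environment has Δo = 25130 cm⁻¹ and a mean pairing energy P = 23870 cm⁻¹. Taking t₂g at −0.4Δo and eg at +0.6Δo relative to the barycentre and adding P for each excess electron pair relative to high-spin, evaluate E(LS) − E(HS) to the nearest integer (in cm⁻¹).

Cr²⁺: group 6, so d-count = 6 − 2 = 4.
High-spin d⁴ fills as t₂g³ eg¹ with CFSE 3(−0.4) + 1(+0.6) = -0.6Δo = -15078 cm⁻¹.
Low-spin: t₂g⁴ eg⁰, orbital CFSE = -1.6Δo = -40208 cm⁻¹; plus 1 excess pair × P = +23870 cm⁻¹; total -16338 cm⁻¹.
The difference is -16338 − (-15078) = -1260 cm⁻¹, so low-spin lies lower.

-1260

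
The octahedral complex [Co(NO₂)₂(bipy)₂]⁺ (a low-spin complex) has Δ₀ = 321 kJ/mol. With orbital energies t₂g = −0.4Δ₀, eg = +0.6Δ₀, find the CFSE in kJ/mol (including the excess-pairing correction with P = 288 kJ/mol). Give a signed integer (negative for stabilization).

Ligand charges: 2×(-1) from NO₂⁻ and 2×(+0) from bipy sum to -2; with overall charge +1, Co is +3.
Group 9 minus oxidation state +3 gives a d⁶ configuration for Co³⁺.
The d⁶ electrons fill as t₂g⁶ eg⁰.
CFSE(orbital) = 6×(-0.4Δ₀) + 0×(0.6Δ₀) = -2.4Δ₀; with Δ₀ = 321 kJ/mol that is -770 kJ/mol.
Relative to high-spin t₂g⁴ eg² (1 paired), the low-spin configuration has 2 additional pairs, contributing +2 × 288 = +576 kJ/mol.
Net CFSE = -770 + 576 = -194 kJ/mol.

-194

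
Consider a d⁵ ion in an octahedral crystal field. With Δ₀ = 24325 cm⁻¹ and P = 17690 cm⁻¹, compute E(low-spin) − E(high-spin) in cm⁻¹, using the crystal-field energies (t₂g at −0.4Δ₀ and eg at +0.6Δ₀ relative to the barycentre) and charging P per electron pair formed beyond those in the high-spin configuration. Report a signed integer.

-13270

High-spin d⁵ fills as t₂g³ eg² with CFSE 3(−0.4) + 2(+0.6) = 0.0Δ₀ = 0 cm⁻¹.
Low-spin: t₂g⁵ eg⁰, orbital CFSE = -2.0Δ₀ = -48650 cm⁻¹; plus 2 excess pairs × P = +35380 cm⁻¹; total -13270 cm⁻¹.
Thus E(LS) − E(HS) = -13270 cm⁻¹.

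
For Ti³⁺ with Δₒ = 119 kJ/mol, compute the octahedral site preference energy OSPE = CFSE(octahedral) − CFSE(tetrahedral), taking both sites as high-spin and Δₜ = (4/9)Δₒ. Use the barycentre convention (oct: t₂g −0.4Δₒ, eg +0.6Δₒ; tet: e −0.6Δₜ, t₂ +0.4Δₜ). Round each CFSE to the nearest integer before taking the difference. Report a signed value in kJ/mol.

-16

Ti³⁺: group 4, so d-count = 4 − 3 = 1.
Octahedral (high-spin): t₂g¹ eg⁰, CFSE = 1(−0.4) + 0(+0.6) = -0.4Δₒ = -0.4 × 119 = -48 kJ/mol.
In a tetrahedral site the filling is e¹ t₂⁰: CFSE(tet) = -0.6Δₜ = -0.6 × (4/9)(119) = -32 kJ/mol.
Subtracting, OSPE = -48 − (-32) = -16 kJ/mol.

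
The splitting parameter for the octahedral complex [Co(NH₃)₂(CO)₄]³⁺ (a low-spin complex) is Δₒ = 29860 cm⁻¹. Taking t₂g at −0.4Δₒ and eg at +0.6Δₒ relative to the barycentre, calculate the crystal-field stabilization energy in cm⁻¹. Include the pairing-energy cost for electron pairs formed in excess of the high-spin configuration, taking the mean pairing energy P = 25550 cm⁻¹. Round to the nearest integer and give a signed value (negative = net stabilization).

Ligand charges: 2×(+0) from NH₃ and 4×(+0) from CO sum to +0; with overall charge +3, Co is +3.
Co³⁺: group 9, so d-count = 9 − 3 = 6.
Electron filling gives t₂g⁶ eg⁰.
Orbital CFSE = 6(-0.4) + 0(0.6) = -2.4Δₒ = -2.4 × 29860 = -71664 cm⁻¹.
Relative to high-spin t₂g⁴ eg² (1 paired), the low-spin configuration has 2 additional pairs, contributing +2 × 25550 = +51100 cm⁻¹.
Combining: -71664 + 51100 = -20564 cm⁻¹.

-20564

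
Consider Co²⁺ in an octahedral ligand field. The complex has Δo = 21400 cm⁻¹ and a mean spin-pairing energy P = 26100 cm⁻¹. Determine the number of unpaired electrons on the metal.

Co is in group 9, so Co²⁺ is d⁷ (9 − 2 = 7).
Δo < P, so pairing is avoided: the ground state is high-spin.
Filling d⁷ accordingly: t2g^5 e_g^2.
Unpaired electrons: 3.

3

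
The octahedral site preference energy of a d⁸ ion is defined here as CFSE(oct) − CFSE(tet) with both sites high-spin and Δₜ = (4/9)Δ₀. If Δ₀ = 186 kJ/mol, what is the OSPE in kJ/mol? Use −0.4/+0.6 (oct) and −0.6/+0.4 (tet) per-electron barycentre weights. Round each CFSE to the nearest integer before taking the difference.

Octahedral high-spin t2g^6 e_g^2: CFSE = -1.2 × 186 = -223 kJ/mol.
Tetrahedral: e^4 t2^4, CFSE = 4(−0.6) + 4(+0.4) = -0.8Δₜ = -0.8 × (4/9) × 186 = -66 kJ/mol.
OSPE = -223 − (-66) = -157 kJ/mol.

-157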